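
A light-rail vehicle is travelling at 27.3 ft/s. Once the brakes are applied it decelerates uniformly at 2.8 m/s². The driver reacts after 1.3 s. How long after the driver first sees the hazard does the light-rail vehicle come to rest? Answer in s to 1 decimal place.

27.3 ft/s × 0.3048 = 8.3210 m/s.
Braking time = v/a = 8.3210 / 2.800 = 2.972 s.
Total = 1.3 + 2.972 = 4.272 s.

Total time ≈ 4.3 s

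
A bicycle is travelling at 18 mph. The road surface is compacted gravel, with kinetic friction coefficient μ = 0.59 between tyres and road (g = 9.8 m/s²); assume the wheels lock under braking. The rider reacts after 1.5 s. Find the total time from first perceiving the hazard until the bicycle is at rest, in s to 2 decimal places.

Total time ≈ 2.89 s

18 mph × 0.44704 = 8.0467 m/s.
a = μg = 0.59 × 9.8 = 5.782 m/s².
Braking time = v/a = 8.0467 / 5.782 = 1.392 s.
Total = 1.5 + 1.392 = 2.892 s.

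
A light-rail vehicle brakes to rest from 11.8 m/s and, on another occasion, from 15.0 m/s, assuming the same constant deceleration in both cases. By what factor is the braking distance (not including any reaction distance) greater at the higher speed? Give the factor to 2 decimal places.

Braking distance d = v²/(2a), so with a fixed, d ∝ v².
Factor = (15.0/11.8)² = 1.2712² = 1.6159.

Factor ≈ 1.62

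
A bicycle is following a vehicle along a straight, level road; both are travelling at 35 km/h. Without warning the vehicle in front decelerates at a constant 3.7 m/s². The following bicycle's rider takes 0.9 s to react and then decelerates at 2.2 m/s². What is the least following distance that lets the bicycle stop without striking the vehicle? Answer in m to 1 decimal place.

Minimum gap ≈ 17.5 m

35 km/h ÷ 3.6 = 9.7222 m/s.
Leader travels v²/(2a_L) = 94.521 / 7.400 = 12.773 m before stopping.
Follower covers v·t_r = 9.7222 × 0.9 = 8.750 m while reacting, then v²/(2a_F) = 94.521 / 4.400 = 21.482 m while braking, for a total of 8.750 + 21.482 = 30.232 m.
Since a_F ≤ a_L and the follower starts braking later, the follower is never slower than the leader, so the closest approach is when both have stopped.
Minimum gap = 30.232 − 12.773 = 17.459 m.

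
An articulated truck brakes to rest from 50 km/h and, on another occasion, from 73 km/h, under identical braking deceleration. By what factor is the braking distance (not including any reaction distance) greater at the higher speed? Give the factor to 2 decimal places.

Factor ≈ 2.13

Braking distance d = v²/(2a), so with a fixed, d ∝ v².
Factor = (73/50)² = 1.4600² = 2.1316.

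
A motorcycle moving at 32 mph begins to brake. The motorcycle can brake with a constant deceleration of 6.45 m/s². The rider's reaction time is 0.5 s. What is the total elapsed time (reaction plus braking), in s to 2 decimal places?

32 mph × 0.44704 = 14.3053 m/s.
Braking time = v/a = 14.3053 / 6.450 = 2.218 s.
Total = 0.5 + 2.218 = 2.718 s.

Total time ≈ 2.72 s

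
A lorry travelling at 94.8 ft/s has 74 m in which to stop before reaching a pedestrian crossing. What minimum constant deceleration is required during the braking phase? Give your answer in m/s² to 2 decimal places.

Required deceleration ≈ 5.64 m/s²

94.8 ft/s × 0.3048 = 28.8950 m/s.
v² = 2a·d ⇒ a = v²/(2d) = 28.8950² / (2 × 74.000) = 834.921 / 148.000 = 5.6414 m/s².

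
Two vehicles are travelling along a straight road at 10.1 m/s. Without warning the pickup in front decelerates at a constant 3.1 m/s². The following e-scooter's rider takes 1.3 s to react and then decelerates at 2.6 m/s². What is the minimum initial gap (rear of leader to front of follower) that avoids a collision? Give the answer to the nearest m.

Leader travels v²/(2a_L) = 102.010 / 6.200 = 16.453 m before stopping.
Follower covers v·t_r = 10.1000 × 1.3 = 13.130 m while reacting, then v²/(2a_F) = 102.010 / 5.200 = 19.617 m while braking, for a total of 13.130 + 19.617 = 32.747 m.
Since a_F ≤ a_L and the follower starts braking later, the follower is never slower than the leader, so the closest approach is when both have stopped.
Minimum gap = 32.747 − 16.453 = 16.294 m.

Minimum gap ≈ 16 m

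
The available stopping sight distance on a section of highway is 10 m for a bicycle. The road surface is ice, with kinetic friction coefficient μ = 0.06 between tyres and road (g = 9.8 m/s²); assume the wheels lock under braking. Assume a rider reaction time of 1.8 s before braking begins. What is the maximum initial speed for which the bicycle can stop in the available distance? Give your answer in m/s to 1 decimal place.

a = μg = 0.06 × 9.8 = 0.588 m/s².
Stopping distance: v·t_r + v²/(2a) = 10 with t_r = 1.8 s and a = 0.588 m/s².
So v² + 2.117 v − 11.76 = 0.
Positive root: v = −a·t_r + √((a·t_r)² + 2a·d) = −1.058 + √(1.119 + 11.76) = 2.5307 m/s.

Maximum speed ≈ 2.5 m/s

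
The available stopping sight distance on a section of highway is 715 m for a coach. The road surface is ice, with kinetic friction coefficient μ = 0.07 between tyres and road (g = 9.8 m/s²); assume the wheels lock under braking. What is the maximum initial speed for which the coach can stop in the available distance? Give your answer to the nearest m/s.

Maximum speed ≈ 31 m/s

a = μg = 0.07 × 9.8 = 0.686 m/s².
v²/(2a) = d ⇒ v = √(2 × 0.686 × 715) = √980.98 = 31.3206 m/s.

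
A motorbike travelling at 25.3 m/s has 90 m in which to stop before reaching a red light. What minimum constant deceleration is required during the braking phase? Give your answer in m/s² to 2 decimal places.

Required deceleration ≈ 3.56 m/s²

v² = 2a·d ⇒ a = v²/(2d) = 25.3000² / (2 × 90.000) = 640.090 / 180.000 = 3.5561 m/s².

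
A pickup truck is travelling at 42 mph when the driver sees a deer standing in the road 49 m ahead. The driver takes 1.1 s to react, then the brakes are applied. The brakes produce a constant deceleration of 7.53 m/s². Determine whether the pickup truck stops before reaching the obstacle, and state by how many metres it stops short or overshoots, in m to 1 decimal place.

Yes — it stops 4.9 m short of the obstacle

42 mph × 0.44704 = 18.7757 m/s.
Reaction distance = 18.7757 × 1.1 = 20.653 m.
Braking distance = v²/(2a) = 352.527 / 15.060 = 23.408 m.
Total stopping distance = 20.653 + 23.408 = 44.061 m, vs 49 m available — it stops with 49 − 44.061 = 4.939 m to spare.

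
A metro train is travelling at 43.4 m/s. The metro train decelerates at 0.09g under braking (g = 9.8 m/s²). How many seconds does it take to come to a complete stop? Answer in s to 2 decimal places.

Braking time ≈ 49.21 s

a = 0.09 × 9.8 = 0.882 m/s².
Braking time = v/a = 43.4000 / 0.882 = 49.206 s.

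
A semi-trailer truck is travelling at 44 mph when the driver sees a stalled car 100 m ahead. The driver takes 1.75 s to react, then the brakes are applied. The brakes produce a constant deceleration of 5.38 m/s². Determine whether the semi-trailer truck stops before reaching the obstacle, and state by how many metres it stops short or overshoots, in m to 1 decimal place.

Yes — it stops 29.6 m short of the obstacle

44 mph × 0.44704 = 19.6698 m/s.
Reaction distance = 19.6698 × 1.75 = 34.422 m.
Braking distance = v²/(2a) = 386.901 / 10.760 = 35.957 m.
Total stopping distance = 34.422 + 35.957 = 70.379 m, vs 100 m available — it stops with 100 − 70.379 = 29.621 m to spare.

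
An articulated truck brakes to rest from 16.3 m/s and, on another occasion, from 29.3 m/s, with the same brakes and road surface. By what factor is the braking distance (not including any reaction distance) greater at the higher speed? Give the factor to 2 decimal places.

Factor ≈ 3.23

Braking distance d = v²/(2a), so with a fixed, d ∝ v².
Factor = (29.3/16.3)² = 1.7975² = 3.2310.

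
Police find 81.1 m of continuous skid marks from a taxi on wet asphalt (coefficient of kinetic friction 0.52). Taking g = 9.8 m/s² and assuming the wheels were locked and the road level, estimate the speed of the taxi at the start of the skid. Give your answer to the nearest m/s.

Initial speed ≈ 29 m/s

Deceleration a = μg = 0.52 × 9.8 = 5.096 m/s².
v = √(2a·d) = √(2 × 5.096 × 81.1) = √826.571 = 28.7501 m/s.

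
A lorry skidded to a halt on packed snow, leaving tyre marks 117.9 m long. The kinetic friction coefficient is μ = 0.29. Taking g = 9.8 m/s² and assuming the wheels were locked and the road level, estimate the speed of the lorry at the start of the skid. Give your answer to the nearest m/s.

Initial speed ≈ 26 m/s

Deceleration a = μg = 0.29 × 9.8 = 2.842 m/s².
v = √(2a·d) = √(2 × 2.842 × 117.9) = √670.144 = 25.8871 m/s.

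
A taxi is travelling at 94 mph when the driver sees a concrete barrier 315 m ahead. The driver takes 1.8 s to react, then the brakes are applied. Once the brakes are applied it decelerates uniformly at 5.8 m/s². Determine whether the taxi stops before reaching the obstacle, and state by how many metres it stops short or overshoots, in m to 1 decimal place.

94 mph × 0.44704 = 42.0218 m/s.
Reaction distance = 42.0218 × 1.8 = 75.639 m.
Braking distance = v²/(2a) = 1765.832 / 11.600 = 152.227 m.
Total stopping distance = 75.639 + 152.227 = 227.866 m, vs 315 m available — it stops with 315 − 227.866 = 87.134 m to spare.

Yes — it stops 87.1 m short of the obstacle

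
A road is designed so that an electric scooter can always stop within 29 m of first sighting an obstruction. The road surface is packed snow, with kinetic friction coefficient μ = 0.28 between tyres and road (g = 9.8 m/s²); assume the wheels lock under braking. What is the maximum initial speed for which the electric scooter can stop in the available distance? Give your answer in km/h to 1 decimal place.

Maximum speed ≈ 45.4 km/h

a = μg = 0.28 × 9.8 = 2.744 m/s².
v²/(2a) = d ⇒ v = √(2 × 2.744 × 29) = √159.15 = 12.6155 m/s.
12.6155 m/s × 3.6 = 45.416 km/h.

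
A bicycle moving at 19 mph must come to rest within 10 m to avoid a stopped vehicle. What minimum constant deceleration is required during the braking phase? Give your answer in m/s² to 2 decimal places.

19 mph × 0.44704 = 8.4938 m/s.
v² = 2a·d ⇒ a = v²/(2d) = 8.4938² / (2 × 10.000) = 72.145 / 20.000 = 3.6072 m/s².

Required deceleration ≈ 3.61 m/s²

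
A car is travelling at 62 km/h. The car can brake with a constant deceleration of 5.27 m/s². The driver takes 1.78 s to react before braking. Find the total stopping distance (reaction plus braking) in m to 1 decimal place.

Total stopping distance ≈ 58.8 m

62 km/h ÷ 3.6 = 17.2222 m/s.
Reaction distance = v·t_r = 17.2222 × 1.78 = 30.656 m.
Braking distance = v²/(2a) = 17.2222² / (2 × 5.270) = 296.604 / 10.540 = 28.141 m.
Total = 30.656 + 28.141 = 58.797 m.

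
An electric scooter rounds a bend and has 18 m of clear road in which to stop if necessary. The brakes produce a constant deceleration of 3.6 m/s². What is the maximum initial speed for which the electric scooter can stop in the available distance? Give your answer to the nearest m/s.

v²/(2a) = d ⇒ v = √(2 × 3.600 × 18) = √129.60 = 11.3842 m/s.

Maximum speed ≈ 11 m/s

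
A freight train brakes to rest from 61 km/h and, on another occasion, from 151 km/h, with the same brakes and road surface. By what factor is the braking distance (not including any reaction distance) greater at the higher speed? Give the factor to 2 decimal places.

Braking distance d = v²/(2a), so with a fixed, d ∝ v².
Factor = (151/61)² = 2.4754² = 6.1276.

Factor ≈ 6.13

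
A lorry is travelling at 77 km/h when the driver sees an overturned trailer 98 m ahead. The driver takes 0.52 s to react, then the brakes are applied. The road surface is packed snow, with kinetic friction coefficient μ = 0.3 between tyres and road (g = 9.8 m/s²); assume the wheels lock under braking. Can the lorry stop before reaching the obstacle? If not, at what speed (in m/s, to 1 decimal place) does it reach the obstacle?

77 km/h ÷ 3.6 = 21.3889 m/s.
a = μg = 0.3 × 9.8 = 2.940 m/s².
Reaction distance = 21.3889 × 0.52 = 11.122 m.
Braking distance = v²/(2a) = 457.485 / 5.880 = 77.804 m.
Total stopping distance = 11.122 + 77.804 = 88.926 m, vs 98 m available — it stops with 98 − 88.926 = 9.074 m to spare.

Yes — it stops about 9.1 m short of the obstacle, so it never reaches it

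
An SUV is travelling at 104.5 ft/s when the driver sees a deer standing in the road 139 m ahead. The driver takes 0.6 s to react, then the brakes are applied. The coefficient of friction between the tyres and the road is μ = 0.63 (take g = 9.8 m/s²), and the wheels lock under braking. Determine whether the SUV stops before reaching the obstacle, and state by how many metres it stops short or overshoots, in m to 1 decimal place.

Yes — it stops 37.7 m short of the obstacle

104.5 ft/s × 0.3048 = 31.8516 m/s.
a = μg = 0.63 × 9.8 = 6.174 m/s².
Reaction distance = 31.8516 × 0.6 = 19.111 m.
Braking distance = v²/(2a) = 1014.524 / 12.348 = 82.161 m.
Total stopping distance = 19.111 + 82.161 = 101.272 m, vs 139 m available — it stops with 139 − 101.272 = 37.728 m to spare.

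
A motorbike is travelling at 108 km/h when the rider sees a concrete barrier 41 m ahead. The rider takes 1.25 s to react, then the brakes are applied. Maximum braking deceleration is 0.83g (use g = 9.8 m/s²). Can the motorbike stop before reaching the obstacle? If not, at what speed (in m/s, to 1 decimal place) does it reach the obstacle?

108 km/h ÷ 3.6 = 30.0000 m/s.
a = 0.83 × 9.8 = 8.134 m/s².
Reaction distance = 30.0000 × 1.25 = 37.500 m.
Braking distance needed to stop: v²/(2a) = 900.000 / 16.268 = 55.323 m, so total needed = 37.500 + 55.323 = 92.823 m > 41 m — it cannot stop.
Distance remaining when braking begins: 41 − 37.500 = 3.500 m.
v² = v₀² − 2a·d = 900.000 − 2 × 8.134 × 3.500 = 843.062 m²/s².
v = √843.062 = 29.036 m/s.

No — it strikes the obstacle at 29.0 m/s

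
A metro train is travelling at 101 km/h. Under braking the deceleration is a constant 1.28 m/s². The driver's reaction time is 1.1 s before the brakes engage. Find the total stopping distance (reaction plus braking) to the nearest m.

101 km/h ÷ 3.6 = 28.0556 m/s.
Reaction distance = v·t_r = 28.0556 × 1.1 = 30.861 m.
Braking distance = v²/(2a) = 28.0556² / (2 × 1.280) = 787.117 / 2.560 = 307.468 m.
Total = 30.861 + 307.468 = 338.329 m.

Total stopping distance ≈ 338 m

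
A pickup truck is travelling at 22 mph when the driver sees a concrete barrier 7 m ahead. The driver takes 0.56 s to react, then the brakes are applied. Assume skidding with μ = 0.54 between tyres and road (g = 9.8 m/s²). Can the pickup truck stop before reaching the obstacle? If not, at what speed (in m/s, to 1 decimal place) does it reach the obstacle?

22 mph × 0.44704 = 9.8349 m/s.
a = μg = 0.54 × 9.8 = 5.292 m/s².
Reaction distance = 9.8349 × 0.56 = 5.508 m.
Braking distance needed to stop: v²/(2a) = 96.725 / 10.584 = 9.139 m, so total needed = 5.508 + 9.139 = 14.647 m > 7 m — it cannot stop.
Distance remaining when braking begins: 7 − 5.508 = 1.492 m.
v² = v₀² − 2a·d = 96.725 − 2 × 5.292 × 1.492 = 80.934 m²/s².
v = √80.934 = 8.996 m/s.

No — it strikes the obstacle at 9.0 m/s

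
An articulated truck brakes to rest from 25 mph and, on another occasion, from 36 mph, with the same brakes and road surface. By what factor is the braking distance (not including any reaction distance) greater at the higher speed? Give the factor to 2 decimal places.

Factor ≈ 2.07

Braking distance d = v²/(2a), so with a fixed, d ∝ v².
Factor = (36/25)² = 1.4400² = 2.0736.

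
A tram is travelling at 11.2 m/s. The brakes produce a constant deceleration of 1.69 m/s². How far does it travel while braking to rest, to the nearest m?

Braking distance = v²/(2a) = 11.2000² / (2 × 1.690) = 125.440 / 3.380 = 37.112 m.

Braking distance ≈ 37 m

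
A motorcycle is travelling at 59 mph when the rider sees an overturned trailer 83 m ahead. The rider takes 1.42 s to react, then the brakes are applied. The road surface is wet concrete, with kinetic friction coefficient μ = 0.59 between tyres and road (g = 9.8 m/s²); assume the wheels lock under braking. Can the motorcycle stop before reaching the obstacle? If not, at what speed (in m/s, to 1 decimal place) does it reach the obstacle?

59 mph × 0.44704 = 26.3754 m/s.
a = μg = 0.59 × 9.8 = 5.782 m/s².
Reaction distance = 26.3754 × 1.42 = 37.453 m.
Braking distance needed to stop: v²/(2a) = 695.662 / 11.564 = 60.158 m, so total needed = 37.453 + 60.158 = 97.611 m > 83 m — it cannot stop.
Distance remaining when braking begins: 83 − 37.453 = 45.547 m.
v² = v₀² − 2a·d = 695.662 − 2 × 5.782 × 45.547 = 168.956 m²/s².
v = √168.956 = 12.998 m/s.

No — it strikes the obstacle at 13.0 m/s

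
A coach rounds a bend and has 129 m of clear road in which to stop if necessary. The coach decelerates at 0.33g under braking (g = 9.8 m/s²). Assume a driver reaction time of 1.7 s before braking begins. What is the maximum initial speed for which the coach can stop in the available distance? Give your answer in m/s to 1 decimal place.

Maximum speed ≈ 23.9 m/s

a = 0.33 × 9.8 = 3.234 m/s².
Stopping distance: v·t_r + v²/(2a) = 129 with t_r = 1.7 s and a = 3.234 m/s².
So v² + 10.996 v − 834.37 = 0.
Positive root: v = −a·t_r + √((a·t_r)² + 2a·d) = −5.498 + √(30.228 + 834.37) = 23.9060 m/s.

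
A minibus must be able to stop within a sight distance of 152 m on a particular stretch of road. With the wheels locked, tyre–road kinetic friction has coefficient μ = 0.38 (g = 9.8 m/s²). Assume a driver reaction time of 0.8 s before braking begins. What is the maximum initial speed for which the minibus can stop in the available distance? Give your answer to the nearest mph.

Maximum speed ≈ 69 mph

a = μg = 0.38 × 9.8 = 3.724 m/s².
Stopping distance: v·t_r + v²/(2a) = 152 with t_r = 0.8 s and a = 3.724 m/s².
So v² + 5.958 v − 1132.10 = 0.
Positive root: v = −a·t_r + √((a·t_r)² + 2a·d) = −2.979 + √(8.874 + 1132.10) = 30.7993 m/s.
30.7993 m/s ÷ 0.44704 = 68.896 mph.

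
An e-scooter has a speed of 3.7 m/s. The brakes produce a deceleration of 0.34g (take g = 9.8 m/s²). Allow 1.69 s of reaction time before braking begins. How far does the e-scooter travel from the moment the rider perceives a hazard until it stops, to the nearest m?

Total stopping distance ≈ 8 m

a = 0.34 × 9.8 = 3.332 m/s².
Reaction distance = v·t_r = 3.7000 × 1.69 = 6.253 m.
Braking distance = v²/(2a) = 3.7000² / (2 × 3.332) = 13.690 / 6.664 = 2.054 m.
Total = 6.253 + 2.054 = 8.307 m.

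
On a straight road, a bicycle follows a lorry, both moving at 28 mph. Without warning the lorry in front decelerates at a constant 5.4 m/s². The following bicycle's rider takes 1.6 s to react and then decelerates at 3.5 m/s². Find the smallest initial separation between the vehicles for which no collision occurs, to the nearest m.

28 mph × 0.44704 = 12.5171 m/s.
Leader travels v²/(2a_L) = 156.678 / 10.800 = 14.507 m before stopping.
Follower covers v·t_r = 12.5171 × 1.6 = 20.027 m while reacting, then v²/(2a_F) = 156.678 / 7.000 = 22.383 m while braking, for a total of 20.027 + 22.383 = 42.410 m.
Since a_F ≤ a_L and the follower starts braking later, the follower is never slower than the leader, so the closest approach is when both have stopped.
Minimum gap = 42.410 − 14.507 = 27.903 m.

Minimum gap ≈ 28 m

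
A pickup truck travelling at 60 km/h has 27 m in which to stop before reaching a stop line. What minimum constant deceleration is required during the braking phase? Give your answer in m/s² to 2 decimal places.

Required deceleration ≈ 5.14 m/s²

60 km/h ÷ 3.6 = 16.6667 m/s.
v² = 2a·d ⇒ a = v²/(2d) = 16.6667² / (2 × 27.000) = 277.779 / 54.000 = 5.1441 m/s².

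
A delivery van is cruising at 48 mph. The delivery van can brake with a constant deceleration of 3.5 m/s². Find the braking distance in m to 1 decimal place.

Braking distance ≈ 65.8 m

48 mph × 0.44704 = 21.4579 m/s.
Braking distance = v²/(2a) = 21.4579² / (2 × 3.500) = 460.441 / 7.000 = 65.777 m.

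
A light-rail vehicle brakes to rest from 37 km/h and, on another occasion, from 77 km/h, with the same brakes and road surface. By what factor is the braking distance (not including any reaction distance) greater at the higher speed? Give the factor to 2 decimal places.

Braking distance d = v²/(2a), so with a fixed, d ∝ v².
Factor = (77/37)² = 2.0811² = 4.3310.

Factor ≈ 4.33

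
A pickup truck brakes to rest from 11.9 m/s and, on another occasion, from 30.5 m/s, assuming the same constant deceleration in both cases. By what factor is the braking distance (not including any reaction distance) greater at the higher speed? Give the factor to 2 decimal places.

Factor ≈ 6.57

Braking distance d = v²/(2a), so with a fixed, d ∝ v².
Factor = (30.5/11.9)² = 2.5630² = 6.5690.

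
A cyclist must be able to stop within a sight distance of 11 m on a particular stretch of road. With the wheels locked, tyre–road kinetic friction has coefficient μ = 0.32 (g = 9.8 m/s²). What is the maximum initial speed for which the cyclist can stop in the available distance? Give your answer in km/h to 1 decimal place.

Maximum speed ≈ 29.9 km/h

a = μg = 0.32 × 9.8 = 3.136 m/s².
v²/(2a) = d ⇒ v = √(2 × 3.136 × 11) = √68.99 = 8.3060 m/s.
8.3060 m/s × 3.6 = 29.902 km/h.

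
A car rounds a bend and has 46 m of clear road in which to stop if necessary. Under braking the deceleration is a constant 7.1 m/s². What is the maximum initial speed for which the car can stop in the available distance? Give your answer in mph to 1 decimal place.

v²/(2a) = d ⇒ v = √(2 × 7.100 × 46) = √653.20 = 25.5578 m/s.
25.5578 m/s ÷ 0.44704 = 57.171 mph.

Maximum speed ≈ 57.2 mph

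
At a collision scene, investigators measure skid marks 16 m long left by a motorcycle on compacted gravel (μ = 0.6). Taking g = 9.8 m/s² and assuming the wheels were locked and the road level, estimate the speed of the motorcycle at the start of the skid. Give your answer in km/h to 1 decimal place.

Deceleration a = μg = 0.6 × 9.8 = 5.880 m/s².
v = √(2a·d) = √(2 × 5.880 × 16) = √188.160 = 13.7171 m/s.
= 13.7171 × 3.6 = 49.382 km/h.

Initial speed ≈ 49.4 km/h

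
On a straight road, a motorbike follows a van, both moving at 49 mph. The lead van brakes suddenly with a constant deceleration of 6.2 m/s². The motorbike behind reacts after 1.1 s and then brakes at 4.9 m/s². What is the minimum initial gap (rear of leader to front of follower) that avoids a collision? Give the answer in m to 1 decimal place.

49 mph × 0.44704 = 21.9050 m/s.
Leader travels v²/(2a_L) = 479.829 / 12.400 = 38.696 m before stopping.
Follower covers v·t_r = 21.9050 × 1.1 = 24.096 m while reacting, then v²/(2a_F) = 479.829 / 9.800 = 48.962 m while braking, for a total of 24.096 + 48.962 = 73.058 m.
Since a_F ≤ a_L and the follower starts braking later, the follower is never slower than the leader, so the closest approach is when both have stopped.
Minimum gap = 73.058 − 38.696 = 34.362 m.

Minimum gap ≈ 34.4 m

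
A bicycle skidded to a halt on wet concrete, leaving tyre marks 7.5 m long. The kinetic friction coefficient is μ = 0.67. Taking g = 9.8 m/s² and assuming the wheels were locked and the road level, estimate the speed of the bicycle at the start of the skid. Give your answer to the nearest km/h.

Deceleration a = μg = 0.67 × 9.8 = 6.566 m/s².
v = √(2a·d) = √(2 × 6.566 × 7.5) = √98.490 = 9.9242 m/s.
= 9.9242 × 3.6 = 35.727 km/h.

Initial speed ≈ 36 km/h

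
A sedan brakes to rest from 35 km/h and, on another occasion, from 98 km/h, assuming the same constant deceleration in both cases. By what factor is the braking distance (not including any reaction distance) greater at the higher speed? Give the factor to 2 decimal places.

Braking distance d = v²/(2a), so with a fixed, d ∝ v².
Factor = (98/35)² = 2.8000² = 7.8400.

Factor ≈ 7.84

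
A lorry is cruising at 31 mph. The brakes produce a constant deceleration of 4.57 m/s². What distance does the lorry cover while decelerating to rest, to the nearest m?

31 mph × 0.44704 = 13.8582 m/s.
Braking distance = v²/(2a) = 13.8582² / (2 × 4.570) = 192.050 / 9.140 = 21.012 m.

Braking distance ≈ 21 m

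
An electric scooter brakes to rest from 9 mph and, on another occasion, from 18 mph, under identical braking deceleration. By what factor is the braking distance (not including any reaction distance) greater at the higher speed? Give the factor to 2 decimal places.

Factor ≈ 4.00

Braking distance d = v²/(2a), so with a fixed, d ∝ v².
Factor = (18/9)² = 2.0000² = 4.0000.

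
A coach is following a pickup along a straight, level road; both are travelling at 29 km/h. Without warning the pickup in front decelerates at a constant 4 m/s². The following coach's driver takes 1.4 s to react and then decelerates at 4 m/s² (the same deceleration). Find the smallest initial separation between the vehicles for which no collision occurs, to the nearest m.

Minimum gap ≈ 11 m

29 km/h ÷ 3.6 = 8.0556 m/s.
Leader travels v²/(2a_L) = 64.893 / 8.000 = 8.112 m before stopping.
Follower covers v·t_r = 8.0556 × 1.4 = 11.278 m while reacting, then v²/(2a_F) = 64.893 / 8.000 = 8.112 m while braking, for a total of 11.278 + 8.112 = 19.390 m.
Since a_F ≤ a_L and the follower starts braking later, the follower is never slower than the leader, so the closest approach is when both have stopped.
Minimum gap = 19.390 − 8.112 = 11.278 m.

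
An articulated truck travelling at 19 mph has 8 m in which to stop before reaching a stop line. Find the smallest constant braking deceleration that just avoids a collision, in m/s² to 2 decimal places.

Required deceleration ≈ 4.51 m/s²

19 mph × 0.44704 = 8.4938 m/s.
v² = 2a·d ⇒ a = v²/(2d) = 8.4938² / (2 × 8.000) = 72.145 / 16.000 = 4.5091 m/s².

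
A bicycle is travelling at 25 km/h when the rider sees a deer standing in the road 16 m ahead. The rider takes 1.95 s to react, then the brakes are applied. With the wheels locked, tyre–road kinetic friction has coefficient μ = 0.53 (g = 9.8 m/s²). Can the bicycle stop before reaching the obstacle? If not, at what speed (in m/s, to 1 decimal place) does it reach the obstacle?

25 km/h ÷ 3.6 = 6.9444 m/s.
a = μg = 0.53 × 9.8 = 5.194 m/s².
Reaction distance = 6.9444 × 1.95 = 13.542 m.
Braking distance needed to stop: v²/(2a) = 48.225 / 10.388 = 4.642 m, so total needed = 13.542 + 4.642 = 18.184 m > 16 m — it cannot stop.
Distance remaining when braking begins: 16 − 13.542 = 2.458 m.
v² = v₀² − 2a·d = 48.225 − 2 × 5.194 × 2.458 = 22.691 m²/s².
v = √22.691 = 4.764 m/s.

No — it strikes the obstacle at 4.8 m/s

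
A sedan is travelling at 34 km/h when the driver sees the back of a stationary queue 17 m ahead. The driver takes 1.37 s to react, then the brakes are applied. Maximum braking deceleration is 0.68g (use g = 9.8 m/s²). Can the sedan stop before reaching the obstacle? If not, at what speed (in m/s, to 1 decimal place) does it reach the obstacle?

No — it strikes the obstacle at 5.9 m/s

34 km/h ÷ 3.6 = 9.4444 m/s.
a = 0.68 × 9.8 = 6.664 m/s².
Reaction distance = 9.4444 × 1.37 = 12.939 m.
Braking distance needed to stop: v²/(2a) = 89.197 / 13.328 = 6.692 m, so total needed = 12.939 + 6.692 = 19.631 m > 17 m — it cannot stop.
Distance remaining when braking begins: 17 − 12.939 = 4.061 m.
v² = v₀² − 2a·d = 89.197 − 2 × 6.664 × 4.061 = 35.072 m²/s².
v = √35.072 = 5.922 m/s.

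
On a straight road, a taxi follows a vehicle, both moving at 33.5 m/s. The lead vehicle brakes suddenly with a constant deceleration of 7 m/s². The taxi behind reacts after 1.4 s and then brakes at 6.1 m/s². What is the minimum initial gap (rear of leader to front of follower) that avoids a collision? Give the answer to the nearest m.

Minimum gap ≈ 59 m

Leader travels v²/(2a_L) = 1122.250 / 14.000 = 80.161 m before stopping.
Follower covers v·t_r = 33.5000 × 1.4 = 46.900 m while reacting, then v²/(2a_F) = 1122.250 / 12.200 = 91.988 m while braking, for a total of 46.900 + 91.988 = 138.888 m.
Since a_F ≤ a_L and the follower starts braking later, the follower is never slower than the leader, so the closest approach is when both have stopped.
Minimum gap = 138.888 − 80.161 = 58.727 m.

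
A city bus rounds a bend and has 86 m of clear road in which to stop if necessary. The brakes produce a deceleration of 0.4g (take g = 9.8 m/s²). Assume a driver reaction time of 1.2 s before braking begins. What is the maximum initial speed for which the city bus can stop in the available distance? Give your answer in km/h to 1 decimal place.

Maximum speed ≈ 78.1 km/h

a = 0.4 × 9.8 = 3.920 m/s².
Stopping distance: v·t_r + v²/(2a) = 86 with t_r = 1.2 s and a = 3.920 m/s².
So v² + 9.408 v − 674.24 = 0.
Positive root: v = −a·t_r + √((a·t_r)² + 2a·d) = −4.704 + √(22.128 + 674.24) = 21.6848 m/s.
21.6848 m/s × 3.6 = 78.065 km/h.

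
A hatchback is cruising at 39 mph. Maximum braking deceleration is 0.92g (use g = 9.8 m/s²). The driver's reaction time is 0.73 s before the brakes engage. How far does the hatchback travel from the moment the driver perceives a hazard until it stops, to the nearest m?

Total stopping distance ≈ 30 m

39 mph × 0.44704 = 17.4346 m/s.
a = 0.92 × 9.8 = 9.016 m/s².
Reaction distance = v·t_r = 17.4346 × 0.73 = 12.727 m.
Braking distance = v²/(2a) = 17.4346² / (2 × 9.016) = 303.965 / 18.032 = 16.857 m.
Total = 12.727 + 16.857 = 29.584 m.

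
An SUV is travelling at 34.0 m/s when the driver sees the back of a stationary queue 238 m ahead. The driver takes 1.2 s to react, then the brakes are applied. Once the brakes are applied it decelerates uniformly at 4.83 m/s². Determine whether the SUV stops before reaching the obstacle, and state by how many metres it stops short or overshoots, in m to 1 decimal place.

Yes — it stops 77.5 m short of the obstacle

Reaction distance = 34.0000 × 1.2 = 40.800 m.
Braking distance = v²/(2a) = 1156.000 / 9.660 = 119.669 m.
Total stopping distance = 40.800 + 119.669 = 160.469 m, vs 238 m available — it stops with 238 − 160.469 = 77.531 m to spare.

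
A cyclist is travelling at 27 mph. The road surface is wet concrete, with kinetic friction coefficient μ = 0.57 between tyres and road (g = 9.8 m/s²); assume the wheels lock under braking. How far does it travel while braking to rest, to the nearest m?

Braking distance ≈ 13 m

27 mph × 0.44704 = 12.0701 m/s.
a = μg = 0.57 × 9.8 = 5.586 m/s².
Braking distance = v²/(2a) = 12.0701² / (2 × 5.586) = 145.687 / 11.172 = 13.040 m.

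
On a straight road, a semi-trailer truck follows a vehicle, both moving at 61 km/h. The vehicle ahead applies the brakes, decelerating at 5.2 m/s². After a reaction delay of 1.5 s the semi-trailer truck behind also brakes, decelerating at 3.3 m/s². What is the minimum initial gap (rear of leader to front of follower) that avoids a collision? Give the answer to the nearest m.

61 km/h ÷ 3.6 = 16.9444 m/s.
Leader travels v²/(2a_L) = 287.113 / 10.400 = 27.607 m before stopping.
Follower covers v·t_r = 16.9444 × 1.5 = 25.417 m while reacting, then v²/(2a_F) = 287.113 / 6.600 = 43.502 m while braking, for a total of 25.417 + 43.502 = 68.919 m.
Since a_F ≤ a_L and the follower starts braking later, the follower is never slower than the leader, so the closest approach is when both have stopped.
Minimum gap = 68.919 − 27.607 = 41.312 m.

Minimum gap ≈ 41 m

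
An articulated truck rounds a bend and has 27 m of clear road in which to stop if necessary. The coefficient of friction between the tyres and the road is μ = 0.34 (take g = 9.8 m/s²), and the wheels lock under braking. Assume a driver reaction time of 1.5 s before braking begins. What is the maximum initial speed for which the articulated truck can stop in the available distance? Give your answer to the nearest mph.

a = μg = 0.34 × 9.8 = 3.332 m/s².
Stopping distance: v·t_r + v²/(2a) = 27 with t_r = 1.5 s and a = 3.332 m/s².
So v² + 9.996 v − 179.93 = 0.
Positive root: v = −a·t_r + √((a·t_r)² + 2a·d) = −4.998 + √(24.980 + 179.93) = 9.3167 m/s.
9.3167 m/s ÷ 0.44704 = 20.841 mph.

Maximum speed ≈ 21 mph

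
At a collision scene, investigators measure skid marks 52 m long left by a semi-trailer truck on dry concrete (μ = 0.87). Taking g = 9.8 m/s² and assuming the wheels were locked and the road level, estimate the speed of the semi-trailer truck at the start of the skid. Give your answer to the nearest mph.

Initial speed ≈ 67 mph

Deceleration a = μg = 0.87 × 9.8 = 8.526 m/s².
v = √(2a·d) = √(2 × 8.526 × 52) = √886.704 = 29.7776 m/s.
= 29.7776 ÷ 0.44704 = 66.611 mph.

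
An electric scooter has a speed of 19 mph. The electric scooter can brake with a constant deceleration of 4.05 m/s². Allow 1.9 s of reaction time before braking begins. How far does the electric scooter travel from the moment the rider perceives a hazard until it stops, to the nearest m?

Total stopping distance ≈ 25 m

19 mph × 0.44704 = 8.4938 m/s.
Reaction distance = v·t_r = 8.4938 × 1.9 = 16.138 m.
Braking distance = v²/(2a) = 8.4938² / (2 × 4.050) = 72.145 / 8.100 = 8.907 m.
Total = 16.138 + 8.907 = 25.045 m.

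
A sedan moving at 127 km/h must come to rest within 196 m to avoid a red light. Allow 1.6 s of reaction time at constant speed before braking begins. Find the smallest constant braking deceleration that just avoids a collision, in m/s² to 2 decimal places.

Required deceleration ≈ 4.46 m/s²

127 km/h ÷ 3.6 = 35.2778 m/s.
Distance covered during reaction = 35.2778 × 1.6 = 56.444 m.
Distance available for braking: 196 − 56.444 = 139.556 m.
v² = 2a·d ⇒ a = v²/(2d) = 35.2778² / (2 × 139.556) = 1244.523 / 279.112 = 4.4589 m/s².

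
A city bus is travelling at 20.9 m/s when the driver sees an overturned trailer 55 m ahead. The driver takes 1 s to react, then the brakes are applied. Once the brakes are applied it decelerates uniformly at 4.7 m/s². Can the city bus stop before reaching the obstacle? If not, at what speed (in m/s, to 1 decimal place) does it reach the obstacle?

No — it strikes the obstacle at 10.8 m/s

Reaction distance = 20.9000 × 1 = 20.900 m.
Braking distance needed to stop: v²/(2a) = 436.810 / 9.400 = 46.469 m, so total needed = 20.900 + 46.469 = 67.369 m > 55 m — it cannot stop.
Distance remaining when braking begins: 55 − 20.900 = 34.100 m.
v² = v₀² − 2a·d = 436.810 − 2 × 4.700 × 34.100 = 116.270 m²/s².
v = √116.270 = 10.783 m/s.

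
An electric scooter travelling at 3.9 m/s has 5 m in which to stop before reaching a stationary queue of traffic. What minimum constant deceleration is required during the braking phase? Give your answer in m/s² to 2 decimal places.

Required deceleration ≈ 1.52 m/s²

v² = 2a·d ⇒ a = v²/(2d) = 3.9000² / (2 × 5.000) = 15.210 / 10.000 = 1.5210 m/s².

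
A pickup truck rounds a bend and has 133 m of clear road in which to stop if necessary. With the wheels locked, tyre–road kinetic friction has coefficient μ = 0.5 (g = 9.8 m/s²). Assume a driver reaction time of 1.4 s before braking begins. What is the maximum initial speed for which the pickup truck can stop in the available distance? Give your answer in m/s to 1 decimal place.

a = μg = 0.5 × 9.8 = 4.900 m/s².
Stopping distance: v·t_r + v²/(2a) = 133 with t_r = 1.4 s and a = 4.900 m/s².
So v² + 13.720 v − 1303.40 = 0.
Positive root: v = −a·t_r + √((a·t_r)² + 2a·d) = −6.860 + √(47.060 + 1303.40) = 29.8886 m/s.

Maximum speed ≈ 29.9 m/s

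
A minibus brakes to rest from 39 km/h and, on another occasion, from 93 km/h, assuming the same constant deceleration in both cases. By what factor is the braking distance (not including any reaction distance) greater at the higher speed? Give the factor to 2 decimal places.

Braking distance d = v²/(2a), so with a fixed, d ∝ v².
Factor = (93/39)² = 2.3846² = 5.6863.

Factor ≈ 5.69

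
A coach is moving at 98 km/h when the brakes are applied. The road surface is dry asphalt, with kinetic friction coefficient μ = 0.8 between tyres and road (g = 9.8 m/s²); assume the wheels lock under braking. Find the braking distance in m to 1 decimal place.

98 km/h ÷ 3.6 = 27.2222 m/s.
a = μg = 0.8 × 9.8 = 7.840 m/s².
Braking distance = v²/(2a) = 27.2222² / (2 × 7.840) = 741.048 / 15.680 = 47.261 m.

Braking distance ≈ 47.3 m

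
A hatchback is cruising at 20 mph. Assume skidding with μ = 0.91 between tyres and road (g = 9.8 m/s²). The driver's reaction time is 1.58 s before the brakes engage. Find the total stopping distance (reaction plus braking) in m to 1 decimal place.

Total stopping distance ≈ 18.6 m

20 mph × 0.44704 = 8.9408 m/s.
a = μg = 0.91 × 9.8 = 8.918 m/s².
Reaction distance = v·t_r = 8.9408 × 1.58 = 14.126 m.
Braking distance = v²/(2a) = 8.9408² / (2 × 8.918) = 79.938 / 17.836 = 4.482 m.
Total = 14.126 + 4.482 = 18.608 m.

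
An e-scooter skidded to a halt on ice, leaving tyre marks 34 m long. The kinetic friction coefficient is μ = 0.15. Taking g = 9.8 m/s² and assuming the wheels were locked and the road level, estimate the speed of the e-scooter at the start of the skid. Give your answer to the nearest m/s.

Deceleration a = μg = 0.15 × 9.8 = 1.470 m/s².
v = √(2a·d) = √(2 × 1.470 × 34) = √99.960 = 9.9980 m/s.

Initial speed ≈ 10 m/s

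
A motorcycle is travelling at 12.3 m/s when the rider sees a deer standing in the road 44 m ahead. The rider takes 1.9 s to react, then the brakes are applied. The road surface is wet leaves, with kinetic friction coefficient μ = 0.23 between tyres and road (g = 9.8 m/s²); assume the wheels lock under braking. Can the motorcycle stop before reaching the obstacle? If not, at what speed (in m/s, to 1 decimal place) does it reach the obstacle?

a = μg = 0.23 × 9.8 = 2.254 m/s².
Reaction distance = 12.3000 × 1.9 = 23.370 m.
Braking distance needed to stop: v²/(2a) = 151.290 / 4.508 = 33.560 m, so total needed = 23.370 + 33.560 = 56.930 m > 44 m — it cannot stop.
Distance remaining when braking begins: 44 − 23.370 = 20.630 m.
v² = v₀² − 2a·d = 151.290 − 2 × 2.254 × 20.630 = 58.290 m²/s².
v = √58.290 = 7.635 m/s.

No — it strikes the obstacle at 7.6 m/s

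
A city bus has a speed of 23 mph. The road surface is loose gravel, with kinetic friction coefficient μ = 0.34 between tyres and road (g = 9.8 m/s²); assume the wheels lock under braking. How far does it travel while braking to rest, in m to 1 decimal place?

23 mph × 0.44704 = 10.2819 m/s.
a = μg = 0.34 × 9.8 = 3.332 m/s².
Braking distance = v²/(2a) = 10.2819² / (2 × 3.332) = 105.717 / 6.664 = 15.864 m.

Braking distance ≈ 15.9 m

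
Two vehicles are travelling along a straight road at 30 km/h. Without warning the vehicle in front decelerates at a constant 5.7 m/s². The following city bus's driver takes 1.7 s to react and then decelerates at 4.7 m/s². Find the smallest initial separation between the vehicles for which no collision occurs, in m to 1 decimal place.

Minimum gap ≈ 15.5 m

30 km/h ÷ 3.6 = 8.3333 m/s.
Leader travels v²/(2a_L) = 69.444 / 11.400 = 6.092 m before stopping.
Follower covers v·t_r = 8.3333 × 1.7 = 14.167 m while reacting, then v²/(2a_F) = 69.444 / 9.400 = 7.388 m while braking, for a total of 14.167 + 7.388 = 21.555 m.
Since a_F ≤ a_L and the follower starts braking later, the follower is never slower than the leader, so the closest approach is when both have stopped.
Minimum gap = 21.555 − 6.092 = 15.463 m.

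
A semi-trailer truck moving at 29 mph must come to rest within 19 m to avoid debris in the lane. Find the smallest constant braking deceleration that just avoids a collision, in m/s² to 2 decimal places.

29 mph × 0.44704 = 12.9642 m/s.
v² = 2a·d ⇒ a = v²/(2d) = 12.9642² / (2 × 19.000) = 168.070 / 38.000 = 4.4229 m/s².

Required deceleration ≈ 4.42 m/s²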